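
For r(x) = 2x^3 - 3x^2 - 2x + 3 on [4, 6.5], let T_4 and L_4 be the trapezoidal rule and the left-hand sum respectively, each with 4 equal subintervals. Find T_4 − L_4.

105.46875

T_4 ≈ 539.794922.
L_4 ≈ 434.326172.
T_4 − L_4 = 105.46875.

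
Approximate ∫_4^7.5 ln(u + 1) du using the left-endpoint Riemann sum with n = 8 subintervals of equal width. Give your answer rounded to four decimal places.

Δu = (7.5 − 4)/8 = 0.4375.
Left endpoints: 4, 4.4375, 4.875, 5.3125, 5.75, 6.1875, 6.625, 7.0625.
f(4) ≈ 1.6094, f(4.4375) ≈ 1.6933, f(4.875) ≈ 1.7707, f(5.3125) ≈ 1.8425, f(5.75) ≈ 1.9095, f(6.1875) ≈ 1.9723, f(6.625) ≈ 2.0314, f(7.0625) ≈ 2.0872.
Sum = Δu · [f(4) + f(4.4375) + f(4.875) + ...].
Sum ≈ 6.5260.

6.5260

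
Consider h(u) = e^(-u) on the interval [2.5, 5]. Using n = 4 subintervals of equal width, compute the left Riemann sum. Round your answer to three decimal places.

0.101

Δu = (5 − 2.5)/4 = 0.625.
Left endpoints: 2.5, 3.125, 3.75, 4.375.
h(2.5) ≈ 0.082, h(3.125) ≈ 0.044, h(3.75) ≈ 0.024, h(4.375) ≈ 0.013.
Sum = Δu · [h(2.5) + h(3.125) + h(3.75) + h(4.375)].
Sum ≈ 0.101.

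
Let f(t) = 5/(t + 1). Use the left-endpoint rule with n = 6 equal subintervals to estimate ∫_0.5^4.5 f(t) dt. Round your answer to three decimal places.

7.379

Δt = (4.5 − 0.5)/6 = 2/3.
Left endpoints: 0.5, 7/6, 11/6, 2.5, 19/6, 23/6.
f(0.5) = 10/3, f(7/6) = 30/13, f(11/6) = 30/17, f(2.5) = 10/7, f(19/6) = 1.2, f(23/6) = 30/29.
Sum = Δt · [f(0.5) + f(7/6) + f(11/6) + ...].
Sum ≈ 7.379.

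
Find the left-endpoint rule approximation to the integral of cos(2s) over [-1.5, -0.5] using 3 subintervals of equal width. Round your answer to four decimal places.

Δs = (-0.5 − (-1.5))/3 = 1/3.
Left endpoints: -1.5, -7/6, -5/6.
f(-1.5) ≈ -0.9900, f(-7/6) ≈ -0.6908, f(-5/6) ≈ -0.0957.
Sum = Δs · [f(-1.5) + f(-7/6) + f(-5/6)].
Sum ≈ -0.5922.

-0.5922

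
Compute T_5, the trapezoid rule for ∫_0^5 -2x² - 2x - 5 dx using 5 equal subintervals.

Δx = (5 − 0)/5 = 1.
f(0) = -5, f(1) = -9, f(2) = -17, f(3) = -29, f(4) = -45, f(5) = -65.
T_5 = (Δx/2)·[f(x_0) + 2f(x_1) + ... + 2f(x_{4}) + f(x_5)].
Sum = -135.

-135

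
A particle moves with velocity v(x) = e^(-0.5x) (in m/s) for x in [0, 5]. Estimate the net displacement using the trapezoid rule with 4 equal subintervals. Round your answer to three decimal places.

1.895

Δx = (5 − 0)/4 = 1.25.
v(0) ≈ 1.000, v(1.25) ≈ 0.535, v(2.5) ≈ 0.287, v(3.75) ≈ 0.153, v(5) ≈ 0.082.
T_4 = (Δx/2)·[v(x_0) + 2v(x_1) + 2v(x_2) + 2v(x_3) + v(x_4)].
Sum ≈ 1.895.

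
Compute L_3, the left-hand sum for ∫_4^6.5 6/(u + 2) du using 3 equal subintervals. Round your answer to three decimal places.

2.217

Δu = (6.5 − 4)/3 = 5/6.
Left endpoints: 4, 29/6, 17/3.
f(4) = 1, f(29/6) = 36/41, f(17/3) = 18/23.
Sum = Δu · [f(4) + f(29/6) + f(17/3)].
Sum ≈ 2.217.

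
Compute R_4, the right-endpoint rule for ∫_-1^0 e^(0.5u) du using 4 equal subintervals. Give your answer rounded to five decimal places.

Δu = (0 − (-1))/4 = 0.25.
Right endpoints: -0.75, -0.5, -0.25, 0.
f(-0.75) ≈ 0.68729, f(-0.5) ≈ 0.77880, f(-0.25) ≈ 0.88250, f(0) ≈ 1.00000.
Sum = Δu · [f(-0.75) + f(-0.5) + f(-0.25) + f(0)].
Sum ≈ 0.83715.

0.83715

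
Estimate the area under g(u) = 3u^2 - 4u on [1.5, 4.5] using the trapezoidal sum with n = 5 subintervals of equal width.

Δu = (4.5 − 1.5)/5 = 0.6.
g(1.5) = 0.75, g(2.1) = 4.83, g(2.7) = 11.07, g(3.3) = 19.47, g(3.9) = 30.03, g(4.5) = 42.75.
T_5 = (Δu/2)·[g(u_0) + 2g(u_1) + ... + 2g(u_{4}) + g(u_5)].
Sum = 52.29.

52.29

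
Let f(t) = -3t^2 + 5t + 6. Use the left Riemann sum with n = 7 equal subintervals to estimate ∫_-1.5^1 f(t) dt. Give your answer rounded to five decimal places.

Δt = (1 − (-1.5))/7 = 5/14.
Left endpoints: -1.5, -8/7, -11/14, -3/7, -1/14, 2/7, 9/14.
f(-1.5) = -8.25, f(-8/7) = -178/49, f(-11/14) = 43/196, f(-3/7) = 162/49, f(-1/14) = 1103/196, f(2/7) = 352/49, f(9/14) = 1563/196.
Sum = Δt · [f(-1.5) + f(-8/7) + f(-11/14) + ...].
Sum ≈ 4.43878.

4.43878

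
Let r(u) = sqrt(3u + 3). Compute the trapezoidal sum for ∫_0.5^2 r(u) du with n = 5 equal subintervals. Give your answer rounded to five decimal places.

3.87713

Δu = (2 − 0.5)/5 = 0.3.
r(0.5) ≈ 2.12132, r(0.8) ≈ 2.32379, r(1.1) ≈ 2.50998, r(1.4) ≈ 2.68328, r(1.7) ≈ 2.84605, r(2) ≈ 3.00000.
T_5 = (Δu/2)·[r(u_0) + 2r(u_1) + ... + 2r(u_{4}) + r(u_5)].
Sum ≈ 3.87713.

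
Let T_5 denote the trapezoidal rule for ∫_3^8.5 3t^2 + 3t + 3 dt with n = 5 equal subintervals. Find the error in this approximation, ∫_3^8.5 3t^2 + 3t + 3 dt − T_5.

Exact integral: ∫_3^8.5 f(t) dt = 698.5.
T_5 = 701.8275.
Error = 698.5 − 701.8275 = -3.3275.

-3.3275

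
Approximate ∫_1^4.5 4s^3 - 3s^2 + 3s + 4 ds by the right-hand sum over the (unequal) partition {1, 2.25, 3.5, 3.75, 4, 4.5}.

500.59375

Subinterval widths: 1.25, 1.25, 0.25, 0.25, 0.5.
Right endpoints: 2.25, 3.5, 3.75, 4, 4.5.
f(2.25) = 41.125, f(3.5) = 149.25, f(3.75) = 184, f(4) = 224, f(4.5) = 321.25.
Sum = Σ Δs_i · f(s_i).
Sum = 500.59375.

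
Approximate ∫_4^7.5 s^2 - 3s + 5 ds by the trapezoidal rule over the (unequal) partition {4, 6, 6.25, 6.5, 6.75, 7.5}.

77.828125

Subinterval widths: 2, 0.25, 0.25, 0.25, 0.75.
f(4) = 9, f(6) = 23, f(6.25) = 25.3125, f(6.5) = 27.75, f(6.75) = 30.3125, f(7.5) = 38.75.
On each subinterval the trapezoid contributes (Δs_i/2)·[f(s_{i-1}) + f(s_i)].
Sum = 77.828125.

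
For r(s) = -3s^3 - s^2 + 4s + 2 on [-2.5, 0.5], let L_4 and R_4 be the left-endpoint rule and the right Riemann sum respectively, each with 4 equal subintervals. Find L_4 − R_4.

L_4 = 31.21875.
R_4 = 9.28125.
L_4 − R_4 = 21.9375.

21.9375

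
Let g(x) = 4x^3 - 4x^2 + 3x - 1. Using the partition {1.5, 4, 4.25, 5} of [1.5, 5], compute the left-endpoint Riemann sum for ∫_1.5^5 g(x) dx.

255.671875

Subinterval widths: 2.5, 0.25, 0.75.
Left endpoints: 1.5, 4, 4.25.
g(1.5) = 8, g(4) = 203, g(4.25) = 246.5625.
Sum = Σ Δx_i · g(x_i).
Sum = 255.671875.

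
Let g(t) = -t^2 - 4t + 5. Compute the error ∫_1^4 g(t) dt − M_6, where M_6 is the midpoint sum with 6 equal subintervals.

-0.0625

Exact integral: ∫_1^4 g(t) dt = -36.
M_6 = -35.9375.
Error = -36 − (-35.9375) = -0.0625.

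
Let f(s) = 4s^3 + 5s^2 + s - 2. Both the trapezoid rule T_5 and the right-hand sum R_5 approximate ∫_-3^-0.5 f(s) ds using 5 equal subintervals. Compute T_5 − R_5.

T_5 = -47.1875.
R_5 = -30.625.
T_5 − R_5 = -16.5625.

-16.5625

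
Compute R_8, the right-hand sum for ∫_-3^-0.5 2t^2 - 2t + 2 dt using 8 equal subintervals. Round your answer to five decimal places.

28.23242

Δt = (-0.5 − (-3))/8 = 0.3125.
Right endpoints: -2.6875, -2.375, -2.0625, -1.75, -1.4375, -1.125, -0.8125, -0.5.
f(-2.6875) = 21.8203125, f(-2.375) = 18.03125, f(-2.0625) = 14.6328125, f(-1.75) = 11.625, f(-1.4375) = 9.0078125, f(-1.125) = 6.78125, f(-0.8125) = 4.9453125, f(-0.5) = 3.5.
Sum = Δt · [f(-2.6875) + f(-2.375) + f(-2.0625) + ...].
Sum ≈ 28.23242.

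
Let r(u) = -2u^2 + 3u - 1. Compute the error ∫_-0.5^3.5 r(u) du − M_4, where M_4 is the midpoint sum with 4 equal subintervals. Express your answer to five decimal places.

-0.66667

Exact integral: ∫_-0.5^3.5 r(u) du ≈ -14.6666667.
M_4 = -14.
Error ≈ -14.6666667 − (-14) ≈ -0.66667.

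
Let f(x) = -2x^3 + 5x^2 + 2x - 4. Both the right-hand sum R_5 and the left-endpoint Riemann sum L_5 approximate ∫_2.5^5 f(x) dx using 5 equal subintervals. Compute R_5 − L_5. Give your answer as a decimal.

-60

R_5 = -133.75.
L_5 = -73.75.
R_5 − L_5 = -60.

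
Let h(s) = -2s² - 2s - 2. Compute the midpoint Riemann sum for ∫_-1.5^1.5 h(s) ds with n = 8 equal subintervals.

Δs = (1.5 − (-1.5))/8 = 0.375.
Midpoints: -1.3125, -0.9375, -0.5625, -0.1875, 0.1875, 0.5625, 0.9375, 1.3125.
h(-1.3125) = -2.8203125, h(-0.9375) = -1.8828125, h(-0.5625) = -1.5078125, h(-0.1875) = -1.6953125, h(0.1875) = -2.4453125, h(0.5625) = -3.7578125, h(0.9375) = -5.6328125, h(1.3125) = -8.0703125.
Sum = Δs · [h(-1.3125) + h(-0.9375) + h(-0.5625) + ...].
Sum = -10.4296875.

-10.4296875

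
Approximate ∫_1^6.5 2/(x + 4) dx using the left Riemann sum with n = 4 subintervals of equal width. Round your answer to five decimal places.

1.63758

Δx = (6.5 − 1)/4 = 1.375.
Left endpoints: 1, 2.375, 3.75, 5.125.
f(1) = 0.4, f(2.375) = 16/51, f(3.75) = 8/31, f(5.125) = 16/73.
Sum = Δx · [f(1) + f(2.375) + f(3.75) + f(5.125)].
Sum ≈ 1.63758.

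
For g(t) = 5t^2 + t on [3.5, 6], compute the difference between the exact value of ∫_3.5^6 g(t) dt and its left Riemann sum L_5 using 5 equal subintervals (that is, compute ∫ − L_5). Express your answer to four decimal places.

Exact integral: ∫_3.5^6 g(t) dt ≈ 300.416667.
L_5 = 270.625.
Error ≈ 300.416667 − 270.625 ≈ 29.7917.

29.7917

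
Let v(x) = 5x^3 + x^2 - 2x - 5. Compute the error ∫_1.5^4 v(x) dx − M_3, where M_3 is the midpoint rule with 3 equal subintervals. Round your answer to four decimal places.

Exact integral: ∫_1.5^4 v(x) dx ≈ 307.630208.
M_3 ≈ 301.517650.
Error ≈ 307.630208 − 301.517650 ≈ 6.1126.

6.1126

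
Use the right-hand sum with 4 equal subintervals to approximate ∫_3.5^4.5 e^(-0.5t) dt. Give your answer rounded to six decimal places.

Δt = (4.5 − 3.5)/4 = 0.25.
Right endpoints: 3.75, 4, 4.25, 4.5.
f(3.75) ≈ 0.153355, f(4) ≈ 0.135335, f(4.25) ≈ 0.119433, f(4.5) ≈ 0.105399.
Sum = Δt · [f(3.75) + f(4) + f(4.25) + f(4.5)].
Sum ≈ 0.128381.

0.128381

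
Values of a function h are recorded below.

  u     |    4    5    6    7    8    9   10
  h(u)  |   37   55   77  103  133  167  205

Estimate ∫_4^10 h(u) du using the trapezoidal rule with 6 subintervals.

Δu = 1.
T_6 = (1/2)·[37 + 2·55 + 2·77 + 2·103 + 2·133 + 2·167 + 205] = 656.

656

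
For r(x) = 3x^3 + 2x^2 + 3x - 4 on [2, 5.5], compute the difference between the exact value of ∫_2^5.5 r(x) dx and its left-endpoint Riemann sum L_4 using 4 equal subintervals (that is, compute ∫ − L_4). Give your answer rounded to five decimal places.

Exact integral: ∫_2^5.5 r(x) dx ≈ 805.2552083.
L_4 ≈ 585.7919922.
Error ≈ 805.2552083 − 585.7919922 ≈ 219.46322.

219.46322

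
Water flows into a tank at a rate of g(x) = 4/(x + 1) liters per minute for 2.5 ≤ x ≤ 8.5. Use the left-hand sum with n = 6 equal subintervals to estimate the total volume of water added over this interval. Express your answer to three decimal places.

4.378

Δx = (8.5 − 2.5)/6 = 1.
Left endpoints: 2.5, 3.5, 4.5, 5.5, 6.5, 7.5.
g(2.5) = 8/7, g(3.5) = 8/9, g(4.5) = 8/11, g(5.5) = 8/13, g(6.5) = 8/15, g(7.5) = 8/17.
Sum = Δx · [g(2.5) + g(3.5) + g(4.5) + ...].
Sum ≈ 4.378.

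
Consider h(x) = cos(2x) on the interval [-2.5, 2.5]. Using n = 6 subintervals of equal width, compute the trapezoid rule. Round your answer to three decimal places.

-0.726

Δx = (2.5 − (-2.5))/6 = 5/6.
h(-2.5) ≈ 0.284, h(-5/3) ≈ -0.982, h(-5/6) ≈ -0.096, h(0) ≈ 1.000, h(5/6) ≈ -0.096, h(5/3) ≈ -0.982, h(2.5) ≈ 0.284.
T_6 = (Δx/2)·[h(x_0) + 2h(x_1) + ... + 2h(x_{5}) + h(x_6)].
Sum ≈ -0.726.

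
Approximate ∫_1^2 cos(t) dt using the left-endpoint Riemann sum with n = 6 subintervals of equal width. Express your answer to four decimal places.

Δt = (2 − 1)/6 = 1/6.
Left endpoints: 1, 7/6, 4/3, 1.5, 5/3, 11/6.
f(1) ≈ 0.5403, f(7/6) ≈ 0.3932, f(4/3) ≈ 0.2352, f(1.5) ≈ 0.0707, f(5/3) ≈ -0.0957, f(11/6) ≈ -0.2595.
Sum = Δt · [f(1) + f(7/6) + f(4/3) + ...].
Sum ≈ 0.1474.

0.1474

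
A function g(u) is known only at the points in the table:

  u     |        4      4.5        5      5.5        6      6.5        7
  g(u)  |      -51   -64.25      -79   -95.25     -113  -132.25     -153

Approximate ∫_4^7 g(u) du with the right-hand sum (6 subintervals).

Δu = 0.5.
Sum = 0.5·[(-64.25) + (-79) + (-95.25) + (-113) + (-132.25) + (-153)] = -318.375.

-318.375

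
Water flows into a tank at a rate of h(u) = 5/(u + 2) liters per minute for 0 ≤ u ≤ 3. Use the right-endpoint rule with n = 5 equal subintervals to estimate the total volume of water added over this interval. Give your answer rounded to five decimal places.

Δu = (3 − 0)/5 = 0.6.
Right endpoints: 0.6, 1.2, 1.8, 2.4, 3.
h(0.6) = 25/13, h(1.2) = 1.5625, h(1.8) = 25/19, h(2.4) = 25/22, h(3) = 1.
Sum = Δu · [h(0.6) + h(1.2) + h(1.8) + h(2.4) + h(3)].
Sum ≈ 4.16264.

4.16264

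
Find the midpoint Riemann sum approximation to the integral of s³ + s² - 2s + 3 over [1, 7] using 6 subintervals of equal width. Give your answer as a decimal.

677.5

Δs = (7 − 1)/6 = 1.
Midpoints: 1.5, 2.5, 3.5, 4.5, 5.5, 6.5.
f(1.5) = 5.625, f(2.5) = 19.875, f(3.5) = 51.125, f(4.5) = 105.375, f(5.5) = 188.625, f(6.5) = 306.875.
Sum = Δs · [f(1.5) + f(2.5) + f(3.5) + ...].
Sum = 677.5.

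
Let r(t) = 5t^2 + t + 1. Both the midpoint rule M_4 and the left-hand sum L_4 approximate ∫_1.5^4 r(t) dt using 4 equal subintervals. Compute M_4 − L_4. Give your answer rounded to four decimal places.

M_4 ≈ 110.009766.
L_4 = 88.96484375.
M_4 − L_4 ≈ 21.0449.

21.0449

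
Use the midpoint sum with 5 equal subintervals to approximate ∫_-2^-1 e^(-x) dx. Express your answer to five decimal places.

Δx = (-1 − (-2))/5 = 0.2.
Midpoints: -1.9, -1.7, -1.5, -1.3, -1.1.
f(-1.9) ≈ 6.68589, f(-1.7) ≈ 5.47395, f(-1.5) ≈ 4.48169, f(-1.3) ≈ 3.66930, f(-1.1) ≈ 3.00417.
Sum = Δx · [f(-1.9) + f(-1.7) + f(-1.5) + f(-1.3) + f(-1.1)].
Sum ≈ 4.66300.

4.66300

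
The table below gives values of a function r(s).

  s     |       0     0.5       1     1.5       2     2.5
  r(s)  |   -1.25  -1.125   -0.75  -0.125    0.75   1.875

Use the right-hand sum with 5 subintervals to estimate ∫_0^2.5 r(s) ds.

0.3125

Δs = 0.5.
Sum = 0.5·[(-1.125) + (-0.75) + (-0.125) + 0.75 + 1.875] = 0.3125.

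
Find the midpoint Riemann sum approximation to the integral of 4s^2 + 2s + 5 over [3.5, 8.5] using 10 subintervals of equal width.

Δs = (8.5 − 3.5)/10 = 0.5.
Midpoints: 3.75, 4.25, 4.75, 5.25, 5.75, 6.25, 6.75, 7.25, 7.75, 8.25.
f(3.75) = 68.75, f(4.25) = 85.75, f(4.75) = 104.75, f(5.25) = 125.75, f(5.75) = 148.75, f(6.25) = 173.75, f(6.75) = 200.75, f(7.25) = 229.75, f(7.75) = 260.75, f(8.25) = 293.75.
Sum = Δs · [f(3.75) + f(4.25) + f(4.75) + ...].
Sum = 846.25.

846.25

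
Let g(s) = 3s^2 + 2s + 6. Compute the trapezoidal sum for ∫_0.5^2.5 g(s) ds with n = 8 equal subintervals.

33.5625

Δs = (2.5 − 0.5)/8 = 0.25.
g(0.5) = 7.75, g(0.75) = 9.1875, g(1) = 11, g(1.25) = 13.1875, g(1.5) = 15.75, g(1.75) = 18.6875, g(2) = 22, g(2.25) = 25.6875, g(2.5) = 29.75.
T_8 = (Δs/2)·[g(s_0) + 2g(s_1) + ... + 2g(s_{7}) + g(s_8)].
Sum = 33.5625.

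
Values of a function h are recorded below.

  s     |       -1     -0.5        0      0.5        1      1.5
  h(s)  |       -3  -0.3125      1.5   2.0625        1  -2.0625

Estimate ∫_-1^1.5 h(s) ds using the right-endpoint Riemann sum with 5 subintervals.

Δs = 0.5.
Sum = 0.5·[(-0.3125) + 1.5 + 2.0625 + 1 + (-2.0625)] = 1.09375.

1.09375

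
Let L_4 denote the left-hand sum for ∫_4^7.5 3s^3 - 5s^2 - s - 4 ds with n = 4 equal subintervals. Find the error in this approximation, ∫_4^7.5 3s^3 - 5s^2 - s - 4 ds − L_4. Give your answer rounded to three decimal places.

Exact integral: ∫_4^7.5 f(s) ds ≈ 1550.46354.
L_4 ≈ 1191.20996.
Error ≈ 1550.46354 − 1191.20996 ≈ 359.254.

359.254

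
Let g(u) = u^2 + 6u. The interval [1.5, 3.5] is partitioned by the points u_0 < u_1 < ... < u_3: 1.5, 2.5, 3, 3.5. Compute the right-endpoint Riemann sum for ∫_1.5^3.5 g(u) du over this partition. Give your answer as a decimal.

51.375

Subinterval widths: 1, 0.5, 0.5.
Right endpoints: 2.5, 3, 3.5.
g(2.5) = 21.25, g(3) = 27, g(3.5) = 33.25.
Sum = Σ Δu_i · g(u_i).
Sum = 51.375.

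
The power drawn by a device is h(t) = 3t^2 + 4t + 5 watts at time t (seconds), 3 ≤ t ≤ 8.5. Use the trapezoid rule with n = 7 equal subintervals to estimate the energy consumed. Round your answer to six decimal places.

742.822704

Δt = (8.5 − 3)/7 = 11/14.
h(3) = 44, h(53/14) = 12375/196, h(32/7) = 4213/49, h(75/14) = 22055/196, h(43/7) = 6996/49, h(97/14) = 34639/196, h(54/7) = 10505/49, h(8.5) = 255.75.
T_7 = (Δt/2)·[h(t_0) + 2h(t_1) + ... + 2h(t_{6}) + h(t_7)].
Sum ≈ 742.822704.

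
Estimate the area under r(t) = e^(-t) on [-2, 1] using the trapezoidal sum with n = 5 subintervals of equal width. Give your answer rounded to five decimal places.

7.23056

Δt = (1 − (-2))/5 = 0.6.
r(-2) ≈ 7.38906, r(-1.4) ≈ 4.05520, r(-0.8) ≈ 2.22554, r(-0.2) ≈ 1.22140, r(0.4) ≈ 0.67032, r(1) ≈ 0.36788.
T_5 = (Δt/2)·[r(t_0) + 2r(t_1) + ... + 2r(t_{4}) + r(t_5)].
Sum ≈ 7.23056.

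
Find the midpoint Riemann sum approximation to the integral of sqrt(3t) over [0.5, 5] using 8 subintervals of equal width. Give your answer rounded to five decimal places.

Δt = (5 − 0.5)/8 = 0.5625.
Midpoints: 0.78125, 1.34375, 1.90625, 2.46875, 3.03125, 3.59375, 4.15625, 4.71875.
f(0.78125) ≈ 1.53093, f(1.34375) ≈ 2.00780, f(1.90625) ≈ 2.39139, f(2.46875) ≈ 2.72144, f(3.03125) ≈ 3.01558, f(3.59375) ≈ 3.28348, f(4.15625) ≈ 3.53111, f(4.71875) ≈ 3.76248.
Sum = Δt · [f(0.78125) + f(1.34375) + f(1.90625) + ...].
Sum ≈ 12.51237.

12.51237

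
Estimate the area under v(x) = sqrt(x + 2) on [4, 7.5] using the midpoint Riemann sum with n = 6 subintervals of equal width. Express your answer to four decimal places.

Δx = (7.5 − 4)/6 = 7/12.
Midpoints: 103/24, 4.875, 131/24, 145/24, 6.625, 173/24.
v(103/24) ≈ 2.5083, v(4.875) ≈ 2.6220, v(131/24) ≈ 2.7310, v(145/24) ≈ 2.8358, v(6.625) ≈ 2.9368, v(173/24) ≈ 3.0345.
Sum = Δx · [v(103/24) + v(4.875) + v(131/24) + ...].
Sum ≈ 9.7233.

9.7233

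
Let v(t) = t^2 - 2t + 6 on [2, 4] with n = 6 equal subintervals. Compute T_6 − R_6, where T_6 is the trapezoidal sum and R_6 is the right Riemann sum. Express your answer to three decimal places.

T_6 ≈ 18.70370.
R_6 ≈ 20.03704.
T_6 − R_6 ≈ -1.333.

-1.333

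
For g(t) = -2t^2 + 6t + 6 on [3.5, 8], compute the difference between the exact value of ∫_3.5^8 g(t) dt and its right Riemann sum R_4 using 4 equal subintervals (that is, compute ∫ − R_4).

44.9296875

Exact integral: ∫_3.5^8 g(t) dt = -130.5.
R_4 = -175.4296875.
Error = -130.5 − (-175.4296875) = 44.9296875.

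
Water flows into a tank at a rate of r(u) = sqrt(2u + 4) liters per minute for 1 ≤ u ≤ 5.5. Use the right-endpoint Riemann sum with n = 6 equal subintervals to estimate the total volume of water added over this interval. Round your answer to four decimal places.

14.9927

Δu = (5.5 − 1)/6 = 0.75.
Right endpoints: 1.75, 2.5, 3.25, 4, 4.75, 5.5.
r(1.75) ≈ 2.7386, r(2.5) ≈ 3.0000, r(3.25) ≈ 3.2404, r(4) ≈ 3.4641, r(4.75) ≈ 3.6742, r(5.5) ≈ 3.8730.
Sum = Δu · [r(1.75) + r(2.5) + r(3.25) + ...].
Sum ≈ 14.9927.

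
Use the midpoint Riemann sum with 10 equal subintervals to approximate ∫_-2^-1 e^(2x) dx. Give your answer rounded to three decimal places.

0.058

Δx = (-1 − (-2))/10 = 0.1.
Midpoints: -1.95, -1.85, -1.75, -1.65, -1.55, -1.45, -1.35, -1.25, -1.15, -1.05.
f(-1.95) ≈ 0.020, f(-1.85) ≈ 0.025, f(-1.75) ≈ 0.030, f(-1.65) ≈ 0.037, f(-1.55) ≈ 0.045, f(-1.45) ≈ 0.055, f(-1.35) ≈ 0.067, f(-1.25) ≈ 0.082, f(-1.15) ≈ 0.100, f(-1.05) ≈ 0.122.
Sum = Δx · [f(-1.95) + f(-1.85) + f(-1.75) + ...].
Sum ≈ 0.058.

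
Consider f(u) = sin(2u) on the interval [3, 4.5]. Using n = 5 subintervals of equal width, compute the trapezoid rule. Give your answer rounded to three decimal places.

0.907

Δu = (4.5 − 3)/5 = 0.3.
f(3) ≈ -0.279, f(3.3) ≈ 0.312, f(3.6) ≈ 0.794, f(3.9) ≈ 0.999, f(4.2) ≈ 0.855, f(4.5) ≈ 0.412.
T_5 = (Δu/2)·[f(u_0) + 2f(u_1) + ... + 2f(u_{4}) + f(u_5)].
Sum ≈ 0.907.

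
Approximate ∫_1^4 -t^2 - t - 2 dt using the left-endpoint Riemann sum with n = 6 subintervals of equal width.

-30.125

Δt = (4 − 1)/6 = 0.5.
Left endpoints: 1, 1.5, 2, 2.5, 3, 3.5.
f(1) = -4, f(1.5) = -5.75, f(2) = -8, f(2.5) = -10.75, f(3) = -14, f(3.5) = -17.75.
Sum = Δt · [f(1) + f(1.5) + f(2) + ...].
Sum = -30.125.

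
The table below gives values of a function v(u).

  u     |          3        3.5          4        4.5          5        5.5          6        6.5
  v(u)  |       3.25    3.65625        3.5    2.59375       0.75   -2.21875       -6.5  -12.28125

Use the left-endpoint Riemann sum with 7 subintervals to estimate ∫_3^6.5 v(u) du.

Δu = 0.5.
Sum = 0.5·[3.25 + 3.65625 + 3.5 + 2.59375 + 0.75 + (-2.21875) + (-6.5)] = 2.515625.

2.515625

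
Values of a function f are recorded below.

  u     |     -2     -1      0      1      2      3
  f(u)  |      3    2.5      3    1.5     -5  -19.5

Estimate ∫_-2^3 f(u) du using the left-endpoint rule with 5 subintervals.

5

Δu = 1.
Sum = 1·[3 + 2.5 + 3 + 1.5 + (-5)] = 5.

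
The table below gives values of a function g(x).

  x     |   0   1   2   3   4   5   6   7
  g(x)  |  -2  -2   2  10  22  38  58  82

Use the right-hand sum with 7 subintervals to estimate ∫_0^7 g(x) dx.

210

Δx = 1.
Sum = 1·[(-2) + 2 + 10 + 22 + 38 + 58 + 82] = 210.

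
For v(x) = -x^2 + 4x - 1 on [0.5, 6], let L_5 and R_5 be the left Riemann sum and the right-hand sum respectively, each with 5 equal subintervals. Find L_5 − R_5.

15.125

L_5 = 0.495.
R_5 = -14.63.
L_5 − R_5 = 15.125.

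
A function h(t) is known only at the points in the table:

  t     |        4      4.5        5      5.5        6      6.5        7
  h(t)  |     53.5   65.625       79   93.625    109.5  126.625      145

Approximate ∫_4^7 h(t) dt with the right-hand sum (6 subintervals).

309.6875

Δt = 0.5.
Sum = 0.5·[65.625 + 79 + 93.625 + 109.5 + 126.625 + 145] = 309.6875.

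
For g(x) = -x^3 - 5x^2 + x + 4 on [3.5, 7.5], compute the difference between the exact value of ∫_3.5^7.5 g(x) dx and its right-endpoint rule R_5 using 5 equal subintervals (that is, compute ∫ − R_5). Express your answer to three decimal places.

Exact integral: ∫_3.5^7.5 g(x) dx ≈ -1347.16667.
R_5 = -1594.34.
Error ≈ -1347.16667 − (-1594.34) ≈ 247.173.

247.173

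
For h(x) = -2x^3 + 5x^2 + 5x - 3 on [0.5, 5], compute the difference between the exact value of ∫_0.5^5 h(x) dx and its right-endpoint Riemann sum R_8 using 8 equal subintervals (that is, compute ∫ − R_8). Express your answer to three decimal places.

Exact integral: ∫_0.5^5 h(x) dx = -55.96875.
R_8 ≈ -87.80713.
Error ≈ -55.96875 − (-87.80713) ≈ 31.838.

31.838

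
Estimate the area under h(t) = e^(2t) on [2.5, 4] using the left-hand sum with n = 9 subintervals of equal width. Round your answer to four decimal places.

1193.3164

Δt = (4 − 2.5)/9 = 1/6.
Left endpoints: 2.5, 8/3, 17/6, 3, 19/6, 10/3, 3.5, 11/3, 23/6.
h(2.5) ≈ 148.4132, h(8/3) ≈ 207.1272, h(17/6) ≈ 289.0694, h(3) ≈ 403.4288, h(19/6) ≈ 563.0302, h(10/3) ≈ 785.7720, h(3.5) ≈ 1096.6332, h(11/3) ≈ 1530.4749, h(23/6) ≈ 2135.9497.
Sum = Δt · [h(2.5) + h(8/3) + h(17/6) + ...].
Sum ≈ 1193.3164.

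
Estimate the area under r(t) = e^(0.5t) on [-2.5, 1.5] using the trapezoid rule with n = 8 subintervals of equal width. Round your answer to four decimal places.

Δt = (1.5 − (-2.5))/8 = 0.5.
r(-2.5) ≈ 0.2865, r(-2) ≈ 0.3679, r(-1.5) ≈ 0.4724, r(-1) ≈ 0.6065, r(-0.5) ≈ 0.7788, r(0) ≈ 1.0000, r(0.5) ≈ 1.2840, r(1) ≈ 1.6487, r(1.5) ≈ 2.1170.
T_8 = (Δt/2)·[r(t_0) + 2r(t_1) + ... + 2r(t_{7}) + r(t_8)].
Sum ≈ 3.6800.

3.6800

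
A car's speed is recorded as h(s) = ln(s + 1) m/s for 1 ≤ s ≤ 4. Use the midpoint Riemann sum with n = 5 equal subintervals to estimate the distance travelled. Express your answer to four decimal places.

Δs = (4 − 1)/5 = 0.6.
Midpoints: 1.3, 1.9, 2.5, 3.1, 3.7.
h(1.3) ≈ 0.8329, h(1.9) ≈ 1.0647, h(2.5) ≈ 1.2528, h(3.1) ≈ 1.4110, h(3.7) ≈ 1.5476.
Sum = Δs · [h(1.3) + h(1.9) + h(2.5) + h(3.1) + h(3.7)].
Sum ≈ 3.6654.

3.6654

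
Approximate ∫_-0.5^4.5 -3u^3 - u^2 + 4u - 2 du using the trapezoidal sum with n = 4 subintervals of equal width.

Δu = (4.5 − (-0.5))/4 = 1.25.
f(-0.5) = -3.875, f(0.75) = -0.828125, f(2) = -22, f(3.25) = -102.546875, f(4.5) = -277.625.
T_4 = (Δu/2)·[f(u_0) + 2f(u_1) + 2f(u_2) + 2f(u_3) + f(u_4)].
Sum = -332.65625.

-332.65625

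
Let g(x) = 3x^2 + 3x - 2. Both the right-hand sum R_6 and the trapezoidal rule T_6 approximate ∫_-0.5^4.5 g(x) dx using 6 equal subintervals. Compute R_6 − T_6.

31.25

R_6 ≈ 144.2361111.
T_6 ≈ 112.9861111.
R_6 − T_6 = 31.25.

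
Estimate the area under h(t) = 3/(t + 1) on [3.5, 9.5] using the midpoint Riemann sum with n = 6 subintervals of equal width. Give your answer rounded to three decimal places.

Δt = (9.5 − 3.5)/6 = 1.
Midpoints: 4, 5, 6, 7, 8, 9.
h(4) = 0.6, h(5) = 0.5, h(6) = 3/7, h(7) = 0.375, h(8) = 1/3, h(9) = 0.3.
Sum = Δt · [h(4) + h(5) + h(6) + ...].
Sum ≈ 2.537.

2.537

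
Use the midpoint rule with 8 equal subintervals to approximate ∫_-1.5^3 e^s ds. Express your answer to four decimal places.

19.6029

Δs = (3 − (-1.5))/8 = 0.5625.
Midpoints: -1.21875, -0.65625, -0.09375, 0.46875, 1.03125, 1.59375, 2.15625, 2.71875.
f(-1.21875) ≈ 0.2956, f(-0.65625) ≈ 0.5188, f(-0.09375) ≈ 0.9105, f(0.46875) ≈ 1.5980, f(1.03125) ≈ 2.8046, f(1.59375) ≈ 4.9222, f(2.15625) ≈ 8.6387, f(2.71875) ≈ 15.1614.
Sum = Δs · [f(-1.21875) + f(-0.65625) + f(-0.09375) + ...].
Sum ≈ 19.6029.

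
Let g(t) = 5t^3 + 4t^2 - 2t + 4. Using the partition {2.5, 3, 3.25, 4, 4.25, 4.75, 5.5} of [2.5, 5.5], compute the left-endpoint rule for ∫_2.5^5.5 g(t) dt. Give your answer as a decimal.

Subinterval widths: 0.5, 0.25, 0.75, 0.25, 0.5, 0.75.
Left endpoints: 2.5, 3, 3.25, 4, 4.25, 4.75.
g(2.5) = 102.125, g(3) = 169, g(3.25) = 211.390625, g(4) = 380, g(4.25) = 451.578125, g(4.75) = 620.609375.
Sum = Σ Δt_i · g(t_i).
Sum = 1038.1015625.

1038.1015625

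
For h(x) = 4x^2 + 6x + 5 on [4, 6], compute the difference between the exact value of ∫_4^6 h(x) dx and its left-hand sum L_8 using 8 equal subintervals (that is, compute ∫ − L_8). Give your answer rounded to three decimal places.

Exact integral: ∫_4^6 h(x) dx ≈ 272.66667.
L_8 = 261.25.
Error ≈ 272.66667 − 261.25 ≈ 11.417.

11.417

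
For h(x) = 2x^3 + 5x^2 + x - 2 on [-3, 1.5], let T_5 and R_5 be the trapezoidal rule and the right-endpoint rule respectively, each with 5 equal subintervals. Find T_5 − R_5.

-14.175

T_5 = 0.585.
R_5 = 14.76.
T_5 − R_5 = -14.175.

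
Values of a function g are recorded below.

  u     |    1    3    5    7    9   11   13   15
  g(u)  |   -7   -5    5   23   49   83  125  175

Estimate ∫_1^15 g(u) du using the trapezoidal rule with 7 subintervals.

Δu = 2.
T_7 = (2/2)·[(-7) + 2·(-5) + 2·5 + 2·23 + 2·49 + 2·83 + 2·125 + 175] = 728.

728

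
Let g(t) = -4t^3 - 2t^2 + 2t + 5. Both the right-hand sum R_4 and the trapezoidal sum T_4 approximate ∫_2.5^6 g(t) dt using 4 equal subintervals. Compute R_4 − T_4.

R_4 = -1740.56640625.
T_4 = -1366.94140625.
R_4 − T_4 = -373.625.

-373.625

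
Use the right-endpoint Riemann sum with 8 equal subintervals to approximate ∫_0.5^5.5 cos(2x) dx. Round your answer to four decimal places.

-0.9651

Δx = (5.5 − 0.5)/8 = 0.625.
Right endpoints: 1.125, 1.75, 2.375, 3, 3.625, 4.25, 4.875, 5.5.
f(1.125) ≈ -0.6282, f(1.75) ≈ -0.9365, f(2.375) ≈ 0.0376, f(3) ≈ 0.9602, f(3.625) ≈ 0.5679, f(4.25) ≈ -0.6020, f(4.875) ≈ -0.9476, f(5.5) ≈ 0.0044.
Sum = Δx · [f(1.125) + f(1.75) + f(2.375) + ...].
Sum ≈ -0.9651.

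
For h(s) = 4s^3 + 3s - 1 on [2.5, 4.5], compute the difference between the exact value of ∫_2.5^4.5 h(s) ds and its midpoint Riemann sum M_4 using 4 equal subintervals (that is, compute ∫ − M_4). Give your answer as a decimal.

1.75

Exact integral: ∫_2.5^4.5 h(s) ds = 390.
M_4 = 388.25.
Error = 390 − 388.25 = 1.75.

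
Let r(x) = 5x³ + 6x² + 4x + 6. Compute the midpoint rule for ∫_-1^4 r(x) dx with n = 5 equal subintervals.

Δx = (4 − (-1))/5 = 1.
Midpoints: -0.5, 0.5, 1.5, 2.5, 3.5.
r(-0.5) = 4.875, r(0.5) = 10.125, r(1.5) = 42.375, r(2.5) = 131.625, r(3.5) = 307.875.
Sum = Δx · [r(-0.5) + r(0.5) + r(1.5) + r(2.5) + r(3.5)].
Sum = 496.875.

496.875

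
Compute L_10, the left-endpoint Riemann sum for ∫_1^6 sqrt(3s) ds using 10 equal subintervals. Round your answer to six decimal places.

15.177591

Δs = (6 − 1)/10 = 0.5.
Left endpoints: 1, 1.5, 2, 2.5, 3, 3.5, 4, 4.5, 5, 5.5.
f(1) ≈ 1.732051, f(1.5) ≈ 2.121320, f(2) ≈ 2.449490, f(2.5) ≈ 2.738613, f(3) ≈ 3.000000, f(3.5) ≈ 3.240370, f(4) ≈ 3.464102, f(4.5) ≈ 3.674235, f(5) ≈ 3.872983, f(5.5) ≈ 4.062019.
Sum = Δs · [f(1) + f(1.5) + f(2) + ...].
Sum ≈ 15.177591.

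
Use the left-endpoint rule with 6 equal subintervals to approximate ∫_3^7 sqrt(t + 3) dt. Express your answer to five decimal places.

11.04459

Δt = (7 − 3)/6 = 2/3.
Left endpoints: 3, 11/3, 13/3, 5, 17/3, 19/3.
f(3) ≈ 2.44949, f(11/3) ≈ 2.58199, f(13/3) ≈ 2.70801, f(5) ≈ 2.82843, f(17/3) ≈ 2.94392, f(19/3) ≈ 3.05505.
Sum = Δt · [f(3) + f(11/3) + f(13/3) + ...].
Sum ≈ 11.04459.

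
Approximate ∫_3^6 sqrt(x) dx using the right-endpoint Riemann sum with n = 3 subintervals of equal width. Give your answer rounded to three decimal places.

Δx = (6 − 3)/3 = 1.
Right endpoints: 4, 5, 6.
f(4) ≈ 2.000, f(5) ≈ 2.236, f(6) ≈ 2.449.
Sum = Δx · [f(4) + f(5) + f(6)].
Sum ≈ 6.686.

6.686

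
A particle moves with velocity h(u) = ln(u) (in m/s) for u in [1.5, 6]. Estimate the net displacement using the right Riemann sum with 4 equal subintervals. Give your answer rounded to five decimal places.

Δu = (6 − 1.5)/4 = 1.125.
Right endpoints: 2.625, 3.75, 4.875, 6.
h(2.625) ≈ 0.96508, h(3.75) ≈ 1.32176, h(4.875) ≈ 1.58412, h(6) ≈ 1.79176.
Sum = Δu · [h(2.625) + h(3.75) + h(4.875) + h(6)].
Sum ≈ 6.37056.

6.37056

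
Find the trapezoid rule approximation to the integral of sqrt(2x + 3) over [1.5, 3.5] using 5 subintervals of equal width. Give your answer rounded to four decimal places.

Δx = (3.5 − 1.5)/5 = 0.4.
f(1.5) ≈ 2.4495, f(1.9) ≈ 2.6077, f(2.3) ≈ 2.7568, f(2.7) ≈ 2.8983, f(3.1) ≈ 3.0332, f(3.5) ≈ 3.1623.
T_5 = (Δx/2)·[f(x_0) + 2f(x_1) + ... + 2f(x_{4}) + f(x_5)].
Sum ≈ 5.6407.

5.6407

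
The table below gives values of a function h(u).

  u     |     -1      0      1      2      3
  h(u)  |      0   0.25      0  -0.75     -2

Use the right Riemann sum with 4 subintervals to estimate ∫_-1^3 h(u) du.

-2.5

Δu = 1.
Sum = 1·[0.25 + 0 + (-0.75) + (-2)] = -2.5.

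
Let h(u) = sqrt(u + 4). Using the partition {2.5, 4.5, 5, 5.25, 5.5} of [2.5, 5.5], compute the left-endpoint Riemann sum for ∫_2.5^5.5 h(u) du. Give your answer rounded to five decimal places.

Subinterval widths: 2, 0.5, 0.25, 0.25.
Left endpoints: 2.5, 4.5, 5, 5.25.
h(2.5) ≈ 2.54951, h(4.5) ≈ 2.91548, h(5) ≈ 3.00000, h(5.25) ≈ 3.04138.
Sum = Σ Δu_i · h(u_i).
Sum ≈ 8.06710.

8.06710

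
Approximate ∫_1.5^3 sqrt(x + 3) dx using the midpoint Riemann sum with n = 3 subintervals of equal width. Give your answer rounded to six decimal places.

Δx = (3 − 1.5)/3 = 0.5.
Midpoints: 1.75, 2.25, 2.75.
f(1.75) ≈ 2.179449, f(2.25) ≈ 2.291288, f(2.75) ≈ 2.397916.
Sum = Δx · [f(1.75) + f(2.25) + f(2.75)].
Sum ≈ 3.434327.

3.434327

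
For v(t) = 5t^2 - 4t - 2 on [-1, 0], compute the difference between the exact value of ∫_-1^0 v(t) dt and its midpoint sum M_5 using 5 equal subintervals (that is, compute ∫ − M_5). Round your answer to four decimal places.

Exact integral: ∫_-1^0 v(t) dt ≈ 1.666667.
M_5 = 1.65.
Error ≈ 1.666667 − 1.65 ≈ 0.0167.

0.0167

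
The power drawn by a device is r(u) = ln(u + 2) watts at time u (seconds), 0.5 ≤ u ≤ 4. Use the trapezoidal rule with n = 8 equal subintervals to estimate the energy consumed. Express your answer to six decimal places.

Δu = (4 − 0.5)/8 = 0.4375.
r(0.5) ≈ 0.916291, r(0.9375) ≈ 1.077559, r(1.375) ≈ 1.216395, r(1.8125) ≈ 1.338285, r(2.25) ≈ 1.446919, r(2.6875) ≈ 1.544899, r(3.125) ≈ 1.634131, r(3.5625) ≈ 1.716048, r(4) ≈ 1.791759.
T_8 = (Δu/2)·[r(u_0) + 2r(u_1) + ... + 2r(u_{7}) + r(u_8)].
Sum ≈ 4.956114.

4.956114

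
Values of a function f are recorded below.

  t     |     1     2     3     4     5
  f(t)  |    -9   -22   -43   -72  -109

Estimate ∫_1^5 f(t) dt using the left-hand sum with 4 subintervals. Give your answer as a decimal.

Δt = 1.
Sum = 1·[(-9) + (-22) + (-43) + (-72)] = -146.

-146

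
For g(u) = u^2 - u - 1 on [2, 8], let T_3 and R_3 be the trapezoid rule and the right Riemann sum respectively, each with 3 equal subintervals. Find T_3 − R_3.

-54

T_3 = 136.
R_3 = 190.
T_3 − R_3 = -54.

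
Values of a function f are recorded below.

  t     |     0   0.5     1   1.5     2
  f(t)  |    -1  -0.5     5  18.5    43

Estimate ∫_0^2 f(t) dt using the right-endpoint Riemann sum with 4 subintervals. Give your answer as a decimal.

Δt = 0.5.
Sum = 0.5·[(-0.5) + 5 + 18.5 + 43] = 33.

33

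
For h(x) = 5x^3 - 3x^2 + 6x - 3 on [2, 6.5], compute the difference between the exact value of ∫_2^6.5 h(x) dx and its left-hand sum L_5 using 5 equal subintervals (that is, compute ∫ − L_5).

523.513125

Exact integral: ∫_2^6.5 h(x) dx = 2045.953125.
L_5 = 1522.44.
Error = 2045.953125 − 1522.44 = 523.513125.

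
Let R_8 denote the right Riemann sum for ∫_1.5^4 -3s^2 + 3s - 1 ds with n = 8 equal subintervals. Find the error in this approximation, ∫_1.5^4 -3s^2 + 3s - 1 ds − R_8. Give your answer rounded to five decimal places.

Exact integral: ∫_1.5^4 f(s) ds = -42.5.
R_8 ≈ -47.8955078.
Error ≈ -42.5 − (-47.8955078) ≈ 5.39551.

5.39551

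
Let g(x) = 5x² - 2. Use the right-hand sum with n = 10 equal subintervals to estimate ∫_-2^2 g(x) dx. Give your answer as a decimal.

Δx = (2 − (-2))/10 = 0.4.
Right endpoints: -1.6, -1.2, -0.8, -0.4, 0, 0.4, 0.8, 1.2, 1.6, 2.
g(-1.6) = 10.8, g(-1.2) = 5.2, g(-0.8) = 1.2, g(-0.4) = -1.2, g(0) = -2, g(0.4) = -1.2, g(0.8) = 1.2, g(1.2) = 5.2, g(1.6) = 10.8, g(2) = 18.
Sum = Δx · [g(-1.6) + g(-1.2) + g(-0.8) + ...].
Sum = 19.2.

19.2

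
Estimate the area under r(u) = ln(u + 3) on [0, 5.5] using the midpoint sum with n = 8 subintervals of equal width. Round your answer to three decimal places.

9.399

Δu = (5.5 − 0)/8 = 0.6875.
Midpoints: 0.34375, 1.03125, 1.71875, 2.40625, 3.09375, 3.78125, 4.46875, 5.15625.
r(0.34375) ≈ 1.207, r(1.03125) ≈ 1.394, r(1.71875) ≈ 1.552, r(2.40625) ≈ 1.688, r(3.09375) ≈ 1.807, r(3.78125) ≈ 1.914, r(4.46875) ≈ 2.011, r(5.15625) ≈ 2.099.
Sum = Δu · [r(0.34375) + r(1.03125) + r(1.71875) + ...].
Sum ≈ 9.399.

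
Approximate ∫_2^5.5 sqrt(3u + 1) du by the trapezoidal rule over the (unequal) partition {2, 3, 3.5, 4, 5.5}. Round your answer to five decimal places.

Subinterval widths: 1, 0.5, 0.5, 1.5.
f(2) ≈ 2.64575, f(3) ≈ 3.16228, f(3.5) ≈ 3.39116, f(4) ≈ 3.60555, f(5.5) ≈ 4.18330.
On each subinterval the trapezoid contributes (Δu_i/2)·[f(u_{i-1}) + f(u_i)].
Sum ≈ 12.13319.

12.13319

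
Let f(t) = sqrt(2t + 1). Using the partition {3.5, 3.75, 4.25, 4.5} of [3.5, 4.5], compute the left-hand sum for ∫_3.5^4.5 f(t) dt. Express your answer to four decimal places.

Subinterval widths: 0.25, 0.5, 0.25.
Left endpoints: 3.5, 3.75, 4.25.
f(3.5) ≈ 2.8284, f(3.75) ≈ 2.9155, f(4.25) ≈ 3.0822.
Sum = Σ Δt_i · f(t_i).
Sum ≈ 2.9354.

2.9354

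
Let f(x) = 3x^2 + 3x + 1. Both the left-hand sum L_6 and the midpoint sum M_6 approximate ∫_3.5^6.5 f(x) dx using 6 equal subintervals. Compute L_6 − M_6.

L_6 = 255.375.
M_6 = 279.5625.
L_6 − M_6 = -24.1875.

-24.1875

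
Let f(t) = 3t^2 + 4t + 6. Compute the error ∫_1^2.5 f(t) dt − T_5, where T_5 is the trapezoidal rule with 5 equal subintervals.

-0.0675

Exact integral: ∫_1^2.5 f(t) dt = 34.125.
T_5 = 34.1925.
Error = 34.125 − 34.1925 = -0.0675.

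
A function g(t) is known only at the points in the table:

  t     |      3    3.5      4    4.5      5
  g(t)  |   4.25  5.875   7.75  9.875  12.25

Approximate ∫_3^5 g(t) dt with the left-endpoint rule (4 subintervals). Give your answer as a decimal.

Δt = 0.5.
Sum = 0.5·[4.25 + 5.875 + 7.75 + 9.875] = 13.875.

13.875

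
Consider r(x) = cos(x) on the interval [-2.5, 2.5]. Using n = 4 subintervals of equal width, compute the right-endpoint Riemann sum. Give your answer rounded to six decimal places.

1.036876

Δx = (2.5 − (-2.5))/4 = 1.25.
Right endpoints: -1.25, 0, 1.25, 2.5.
r(-1.25) ≈ 0.315322, r(0) ≈ 1.000000, r(1.25) ≈ 0.315322, r(2.5) ≈ -0.801144.
Sum = Δx · [r(-1.25) + r(0) + r(1.25) + r(2.5)].
Sum ≈ 1.036876.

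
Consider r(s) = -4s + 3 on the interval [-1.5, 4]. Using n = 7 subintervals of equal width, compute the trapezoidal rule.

Δs = (4 − (-1.5))/7 = 11/14.
r(-1.5) = 9, r(-5/7) = 41/7, r(1/14) = 19/7, r(6/7) = -3/7, r(23/14) = -25/7, r(17/7) = -47/7, r(45/14) = -69/7, r(4) = -13.
T_7 = (Δs/2)·[r(s_0) + 2r(s_1) + ... + 2r(s_{6}) + r(s_7)].
Sum = -11.

-11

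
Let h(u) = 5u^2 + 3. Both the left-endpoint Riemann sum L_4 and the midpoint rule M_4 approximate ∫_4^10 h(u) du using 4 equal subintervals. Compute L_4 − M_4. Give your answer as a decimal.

-298.125

L_4 = 1274.25.
M_4 = 1572.375.
L_4 − M_4 = -298.125.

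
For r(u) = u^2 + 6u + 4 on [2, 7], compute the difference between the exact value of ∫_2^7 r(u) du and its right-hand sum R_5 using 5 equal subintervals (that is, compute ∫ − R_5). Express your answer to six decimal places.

-38.333333

Exact integral: ∫_2^7 r(u) du ≈ 266.66666667.
R_5 = 305.
Error ≈ 266.66666667 − 305 ≈ -38.333333.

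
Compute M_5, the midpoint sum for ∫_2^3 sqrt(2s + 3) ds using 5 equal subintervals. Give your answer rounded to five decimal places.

Δs = (3 − 2)/5 = 0.2.
Midpoints: 2.1, 2.3, 2.5, 2.7, 2.9.
f(2.1) ≈ 2.68328, f(2.3) ≈ 2.75681, f(2.5) ≈ 2.82843, f(2.7) ≈ 2.89828, f(2.9) ≈ 2.96648.
Sum = Δs · [f(2.1) + f(2.3) + f(2.5) + f(2.7) + f(2.9)].
Sum ≈ 2.82665.

2.82665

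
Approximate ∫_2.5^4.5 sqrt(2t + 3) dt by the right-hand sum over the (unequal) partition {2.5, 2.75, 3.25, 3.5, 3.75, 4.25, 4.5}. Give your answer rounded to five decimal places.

6.43224

Subinterval widths: 0.25, 0.5, 0.25, 0.25, 0.5, 0.25.
Right endpoints: 2.75, 3.25, 3.5, 3.75, 4.25, 4.5.
f(2.75) ≈ 2.91548, f(3.25) ≈ 3.08221, f(3.5) ≈ 3.16228, f(3.75) ≈ 3.24037, f(4.25) ≈ 3.39116, f(4.5) ≈ 3.46410.
Sum = Σ Δt_i · f(t_i).
Sum ≈ 6.43224.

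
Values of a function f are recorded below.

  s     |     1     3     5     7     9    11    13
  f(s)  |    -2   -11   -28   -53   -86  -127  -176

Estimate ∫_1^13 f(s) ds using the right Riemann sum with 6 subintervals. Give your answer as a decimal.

Δs = 2.
Sum = 2·[(-11) + (-28) + (-53) + (-86) + (-127) + (-176)] = -962.

-962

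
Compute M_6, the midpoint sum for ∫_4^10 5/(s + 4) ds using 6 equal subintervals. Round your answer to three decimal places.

2.796

Δs = (10 − 4)/6 = 1.
Midpoints: 4.5, 5.5, 6.5, 7.5, 8.5, 9.5.
f(4.5) = 10/17, f(5.5) = 10/19, f(6.5) = 10/21, f(7.5) = 10/23, f(8.5) = 0.4, f(9.5) = 10/27.
Sum = Δs · [f(4.5) + f(5.5) + f(6.5) + ...].
Sum ≈ 2.796.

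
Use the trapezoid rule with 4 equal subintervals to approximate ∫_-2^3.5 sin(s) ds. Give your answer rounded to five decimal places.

0.43563

Δs = (3.5 − (-2))/4 = 1.375.
f(-2) ≈ -0.90930, f(-0.625) ≈ -0.58510, f(0.75) ≈ 0.68164, f(2.125) ≈ 0.85032, f(3.5) ≈ -0.35078.
T_4 = (Δs/2)·[f(s_0) + 2f(s_1) + 2f(s_2) + 2f(s_3) + f(s_4)].
Sum ≈ 0.43563.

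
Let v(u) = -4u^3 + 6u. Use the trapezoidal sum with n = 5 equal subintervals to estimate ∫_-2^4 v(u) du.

-221.28

Δu = (4 − (-2))/5 = 1.2.
v(-2) = 20, v(-0.8) = -2.752, v(0.4) = 2.144, v(1.6) = -6.784, v(2.8) = -71.008, v(4) = -232.
T_5 = (Δu/2)·[v(u_0) + 2v(u_1) + ... + 2v(u_{4}) + v(u_5)].
Sum = -221.28.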